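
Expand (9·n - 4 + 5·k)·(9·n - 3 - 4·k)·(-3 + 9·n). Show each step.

-810·n² + 729·n³ + 297·n - 18·k·n + 81·k·n² - 36 - 3·k + 60·k² - 180·k²·n

(9·n - 4 + 5·k)·(9·n - 3 - 4·k)·(-3 + 9·n)
= (81·n² - 27·n - 36·k·n - 36·n + 12 + 16·k + 45·k·n - 15·k - 20·k²)·(-3 + 9·n)    [distributive law]
= (81·n² - 63·n + 9·k·n + 12 + k - 20·k²)·(-3 + 9·n)    [combine like terms]
= -243·n² + 729·n³ + 189·n - 567·n² - 27·k·n + 81·k·n² - 36 + 108·n - 3·k + 9·k·n + 60·k² - 180·k²·n    [distributive law]
= -810·n² + 729·n³ + 297·n - 18·k·n + 81·k·n² - 36 - 3·k + 60·k² - 180·k²·n    [combine like terms]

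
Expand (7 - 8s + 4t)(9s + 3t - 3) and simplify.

87s + 9t - 21 - 72s^2 + 12st + 12t^2

(7 - 8s + 4t)(9s + 3t - 3)
= 63s + 21t - 21 - 72s^2 - 24st + 24s + 36st + 12t^2 - 12t    [distributive law]
= 87s + 9t - 21 - 72s^2 + 12st + 12t^2    [combine like terms]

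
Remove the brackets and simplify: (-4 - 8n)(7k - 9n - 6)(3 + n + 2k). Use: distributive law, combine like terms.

-36k - 28kn - 56k² + 276n + 300n² + 72 + 88kn² - 112k²n + 72n³

(-4 - 8n)(7k - 9n - 6)(3 + n + 2k)
= (-28k + 36n + 24 - 56kn + 72n² + 48n)(3 + n + 2k)    [distributive law]
= (-28k + 84n + 24 - 56kn + 72n²)(3 + n + 2k)    [combine like terms]
= -84k - 28kn - 56k² + 252n + 84n² + 168kn + 72 + 24n + 48k - 168kn - 56kn² - 112k²n + 216n² + 72n³ + 144kn²    [distributive law]
= -36k - 28kn - 56k² + 276n + 300n² + 72 + 88kn² - 112k²n + 72n³    [combine like terms]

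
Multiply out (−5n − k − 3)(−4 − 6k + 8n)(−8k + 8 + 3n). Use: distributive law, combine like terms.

(−5n − k − 3)(−4 − 6k + 8n)(−8k + 8 + 3n)
= (20n + 30kn − 40n^2 + 4k + 6k^2 − 8kn + 12 + 18k − 24n)(−8k + 8 + 3n)    [distributive law]
= (−4n + 22kn − 40n^2 + 22k + 6k^2 + 12)(−8k + 8 + 3n)    [combine like terms]
= 32kn − 32n − 12n^2 − 176k^2n + 176kn + 66kn^2 + 320kn^2 − 320n^2 − 120n^3 − 176k^2 + 176k + 66kn − 48k^3 + 48k^2 + 18k^2n − 96k + 96 + 36n    [distributive law]
= 274kn + 4n − 332n^2 − 158k^2n + 386kn^2 − 120n^3 − 128k^2 + 80k − 48k^3 + 96    [combine like terms]

274kn + 4n − 332n^2 − 158k^2n + 386kn^2 − 120n^3 − 128k^2 + 80k − 48k^3 + 96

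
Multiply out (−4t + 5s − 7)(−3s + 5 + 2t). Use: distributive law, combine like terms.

(−4t + 5s − 7)(−3s + 5 + 2t)
= 12st − 20t − 8t^2 − 15s^2 + 25s + 10st + 21s − 35 − 14t    [distributive law]
= 22st − 34t − 8t^2 − 15s^2 + 46s − 35    [combine like terms]

22st − 34t − 8t^2 − 15s^2 + 46s − 35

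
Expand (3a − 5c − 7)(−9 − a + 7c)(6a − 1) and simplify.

(3a − 5c − 7)(−9 − a + 7c)(6a − 1)
= (−27a − 3a^2 + 21ac + 45c + 5ac − 35c^2 + 63 + 7a − 49c)(6a − 1)    [distributive law]
= (−20a − 3a^2 + 26ac − 4c − 35c^2 + 63)(6a − 1)    [combine like terms]
= −120a^2 + 20a − 18a^3 + 3a^2 + 156a^2c − 26ac − 24ac + 4c − 210ac^2 + 35c^2 + 378a − 63    [distributive law]
= −117a^2 + 398a − 18a^3 + 156a^2c − 50ac + 4c − 210ac^2 + 35c^2 − 63    [combine like terms]

−117a^2 + 398a − 18a^3 + 156a^2c − 50ac + 4c − 210ac^2 + 35c^2 − 63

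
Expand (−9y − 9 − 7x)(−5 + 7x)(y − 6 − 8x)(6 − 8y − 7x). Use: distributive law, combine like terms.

2070y^2 − 360y^3 − 613xy^2 + 810y + 3051xy − 1344x^2y + 504xy^3 − 3199x^2y^2 − 6321x^3y − 1620 + 738x + 4452x^2 − 1274x^3 − 2744x^4

(−9y − 9 − 7x)(−5 + 7x)(y − 6 − 8x)(6 − 8y − 7x)
= (45y − 63xy + 45 − 63x + 35x − 49x^2)(y − 6 − 8x)(6 − 8y − 7x)    [distributive law]
= (45y − 63xy + 45 − 28x − 49x^2)(y − 6 − 8x)(6 − 8y − 7x)    [combine like terms]
= (45y^2 − 270y − 360xy − 63xy^2 + 378xy + 504x^2y + 45y − 270 − 360x − 28xy + 168x + 224x^2 − 49x^2y + 294x^2 + 392x^3)(6 − 8y − 7x)    [distributive law]
= (45y^2 − 225y − 10xy − 63xy^2 + 455x^2y − 270 − 192x + 518x^2 + 392x^3)(6 − 8y − 7x)    [combine like terms]
= 270y^2 − 360y^3 − 315xy^2 − 1350y + 1800y^2 + 1575xy − 60xy + 80xy^2 + 70x^2y − 378xy^2 + 504xy^3 + 441x^2y^2 + 2730x^2y − 3640x^2y^2 − 3185x^3y − 1620 + 2160y + 1890x − 1152x + 1536xy + 1344x^2 + 3108x^2 − 4144x^2y − 3626x^3 + 2352x^3 − 3136x^3y − 2744x^4    [distributive law]
= 2070y^2 − 360y^3 − 613xy^2 + 810y + 3051xy − 1344x^2y + 504xy^3 − 3199x^2y^2 − 6321x^3y − 1620 + 738x + 4452x^2 − 1274x^3 − 2744x^4    [combine like terms]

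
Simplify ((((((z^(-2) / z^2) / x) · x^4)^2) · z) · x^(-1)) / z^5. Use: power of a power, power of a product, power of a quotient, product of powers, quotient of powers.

((((((z^(-2) / z^2) / x) · x^4)^2) · z) · x^(-1)) / z^5
= ((((((z^(-2) / z^2) / x)^2) · ((x^4)^2)) · z) · x^(-1)) / z^5    [power of a product]
= ((((((z^(-2) / z^2)^2) / (x^2)) · ((x^4)^2)) · z) · x^(-1)) / z^5    [power of a quotient]
= (((((((z^(-2))^2) / ((z^2)^2)) / (x^2)) · ((x^4)^2)) · z) · x^(-1)) / z^5    [power of a quotient]
= (((((z^(-4) / ((z^2)^2)) / (x^2)) · ((x^4)^2)) · z) · x^(-1)) / z^5    [power of a power]
= (((((z^(-4) / z^4) / (x^2)) · ((x^4)^2)) · z) · x^(-1)) / z^5    [power of a power]
= ((((z^(-8) / (x^2)) · ((x^4)^2)) · z) · x^(-1)) / z^5    [quotient of powers]
= ((((z^(-8) / x^2) · x^8) · z) · x^(-1)) / z^5    [power of a power]
= x^5z^(-12)    [quotient of powers; product of powers]

x^5z^(-12)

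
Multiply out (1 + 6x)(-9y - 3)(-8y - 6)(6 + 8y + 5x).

(1 + 6x)(-9y - 3)(-8y - 6)(6 + 8y + 5x)
= (-9y - 3 - 54xy - 18x)(-8y - 6)(6 + 8y + 5x)    [distributive law]
= (72y² + 54y + 24y + 18 + 432xy² + 324xy + 144xy + 108x)(6 + 8y + 5x)    [distributive law]
= (72y² + 78y + 18 + 432xy² + 468xy + 108x)(6 + 8y + 5x)    [combine like terms]
= 432y² + 576y³ + 360xy² + 468y + 624y² + 390xy + 108 + 144y + 90x + 2592xy² + 3456xy³ + 2160x²y² + 2808xy + 3744xy² + 2340x²y + 648x + 864xy + 540x²    [distributive law]
= 1056y² + 576y³ + 6696xy² + 612y + 4062xy + 108 + 738x + 3456xy³ + 2160x²y² + 2340x²y + 540x²    [combine like terms]

1056y² + 576y³ + 6696xy² + 612y + 4062xy + 108 + 738x + 3456xy³ + 2160x²y² + 2340x²y + 540x²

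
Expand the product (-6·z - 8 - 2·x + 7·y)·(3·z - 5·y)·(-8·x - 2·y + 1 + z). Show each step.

138·x·z² + 87·y·z² - 42·z² - 18·z³ - 386·x·y·z - 137·y²·z + 139·y·z + 186·x·z - 24·z - 310·x·y - 115·y² + 40·y + 48·x²·z - 80·x²·y + 260·x·y² + 70·y³

(-6·z - 8 - 2·x + 7·y)·(3·z - 5·y)·(-8·x - 2·y + 1 + z)
= (-18·z² + 30·y·z - 24·z + 40·y - 6·x·z + 10·x·y + 21·y·z - 35·y²)·(-8·x - 2·y + 1 + z)    [distributive law]
= (-18·z² + 51·y·z - 24·z + 40·y - 6·x·z + 10·x·y - 35·y²)·(-8·x - 2·y + 1 + z)    [combine like terms]
= 144·x·z² + 36·y·z² - 18·z² - 18·z³ - 408·x·y·z - 102·y²·z + 51·y·z + 51·y·z² + 192·x·z + 48·y·z - 24·z - 24·z² - 320·x·y - 80·y² + 40·y + 40·y·z + 48·x²·z + 12·x·y·z - 6·x·z - 6·x·z² - 80·x²·y - 20·x·y² + 10·x·y + 10·x·y·z + 280·x·y² + 70·y³ - 35·y² - 35·y²·z    [distributive law]
= 138·x·z² + 87·y·z² - 42·z² - 18·z³ - 386·x·y·z - 137·y²·z + 139·y·z + 186·x·z - 24·z - 310·x·y - 115·y² + 40·y + 48·x²·z - 80·x²·y + 260·x·y² + 70·y³    [combine like terms]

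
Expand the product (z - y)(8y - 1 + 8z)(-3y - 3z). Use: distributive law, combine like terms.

3z^2 - 24yz^2 - 24z^3 + 24y^3 + 24y^2z - 3y^2

(z - y)(8y - 1 + 8z)(-3y - 3z)
= (8yz - z + 8z^2 - 8y^2 + y - 8yz)(-3y - 3z)    [distributive law]
= (-z + 8z^2 - 8y^2 + y)(-3y - 3z)    [combine like terms]
= 3yz + 3z^2 - 24yz^2 - 24z^3 + 24y^3 + 24y^2z - 3y^2 - 3yz    [distributive law]
= 3z^2 - 24yz^2 - 24z^3 + 24y^3 + 24y^2z - 3y^2    [combine like terms]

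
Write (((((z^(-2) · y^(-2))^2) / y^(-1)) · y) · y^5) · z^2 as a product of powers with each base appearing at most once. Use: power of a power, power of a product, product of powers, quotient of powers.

y^3z^(-2)

(((((z^(-2) · y^(-2))^2) / y^(-1)) · y) · y^5) · z^2
= ((((((z^(-2))^2) · ((y^(-2))^2)) / y^(-1)) · y) · y^5) · z^2    [power of a product]
= ((((z^(-4) · ((y^(-2))^2)) / y^(-1)) · y) · y^5) · z^2    [power of a power]
= ((((z^(-4) · y^(-4)) / y^(-1)) · y) · y^5) · z^2    [power of a power]
= y^3z^(-2)    [quotient of powers; product of powers]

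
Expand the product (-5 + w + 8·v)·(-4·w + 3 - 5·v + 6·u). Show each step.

23·w - 15 + 49·v - 30·u - 4·w^2 - 37·v·w + 6·u·w - 40·v^2 + 48·u·v

(-5 + w + 8·v)·(-4·w + 3 - 5·v + 6·u)
= 20·w - 15 + 25·v - 30·u - 4·w^2 + 3·w - 5·v·w + 6·u·w - 32·v·w + 24·v - 40·v^2 + 48·u·v    [distributive law]
= 23·w - 15 + 49·v - 30·u - 4·w^2 - 37·v·w + 6·u·w - 40·v^2 + 48·u·v    [combine like terms]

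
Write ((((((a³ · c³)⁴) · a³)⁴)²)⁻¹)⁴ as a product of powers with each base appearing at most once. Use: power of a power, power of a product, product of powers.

((((((a³ · c³)⁴) · a³)⁴)²)⁻¹)⁴
= (((((a³ · c³)⁴) · a³)⁴)²)⁻⁴    [power of a power]
= ((((a³ · c³)⁴) · a³)⁴)⁻⁸    [power of a power]
= (((a³ · c³)⁴) · a³)⁻³²    [power of a power]
= (((a³ · c³)⁴)⁻³²) · ((a³)⁻³²)    [power of a product]
= ((a³ · c³)⁻¹²⁸) · ((a³)⁻³²)    [power of a power]
= (((a³)⁻¹²⁸) · ((c³)⁻¹²⁸)) · ((a³)⁻³²)    [power of a product]
= (a⁻³⁸⁴ · ((c³)⁻¹²⁸)) · ((a³)⁻³²)    [power of a power]
= (a⁻³⁸⁴ · c⁻³⁸⁴) · ((a³)⁻³²)    [power of a power]
= (a⁻³⁸⁴ · c⁻³⁸⁴) · a⁻⁹⁶    [power of a power]
= a⁻⁴⁸⁰c⁻³⁸⁴    [product of powers]

a⁻⁴⁸⁰c⁻³⁸⁴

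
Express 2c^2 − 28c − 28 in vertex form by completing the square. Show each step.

2c^2 − 28c − 28
= 2(c^2 − 14c) − 28    [factor out 2 from the c-terms]
= 2(c^2 − 14c + 49 − 49) − 28    [add and subtract 49 inside the bracket]
= 2(c − 7)^2 − 98 − 28    [perfect-square identity]
= 2(c − 7)^2 − 126    [combine constants]

2(c − 7)^2 − 126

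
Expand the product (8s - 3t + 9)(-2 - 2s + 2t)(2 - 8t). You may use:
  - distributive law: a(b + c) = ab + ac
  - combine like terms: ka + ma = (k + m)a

(8s - 3t + 9)(-2 - 2s + 2t)(2 - 8t)
= (-16s - 16s^2 + 16st + 6t + 6st - 6t^2 - 18 - 18s + 18t)(2 - 8t)    [distributive law]
= (-34s - 16s^2 + 22st + 24t - 6t^2 - 18)(2 - 8t)    [combine like terms]
= -68s + 272st - 32s^2 + 128s^2t + 44st - 176st^2 + 48t - 192t^2 - 12t^2 + 48t^3 - 36 + 144t    [distributive law]
= -68s + 316st - 32s^2 + 128s^2t - 176st^2 + 192t - 204t^2 + 48t^3 - 36    [combine like terms]

-68s + 316st - 32s^2 + 128s^2t - 176st^2 + 192t - 204t^2 + 48t^3 - 36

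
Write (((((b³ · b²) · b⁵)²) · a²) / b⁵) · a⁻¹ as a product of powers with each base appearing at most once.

(((((b³ · b²) · b⁵)²) · a²) / b⁵) · a⁻¹
= (((((b³ · b²)²) · ((b⁵)²)) · a²) / b⁵) · a⁻¹    [power of a product]
= ((((((b³)²) · ((b²)²)) · ((b⁵)²)) · a²) / b⁵) · a⁻¹    [power of a product]
= ((((b⁶ · ((b²)²)) · ((b⁵)²)) · a²) / b⁵) · a⁻¹    [power of a power]
= ((((b⁶ · b⁴) · ((b⁵)²)) · a²) / b⁵) · a⁻¹    [power of a power]
= (((b¹⁰ · ((b⁵)²)) · a²) / b⁵) · a⁻¹    [product of powers]
= (((b¹⁰ · b¹⁰) · a²) / b⁵) · a⁻¹    [power of a power]
= ((b²⁰ · a²) / b⁵) · a⁻¹    [product of powers]
= ab¹⁵    [quotient of powers; product of powers]

ab¹⁵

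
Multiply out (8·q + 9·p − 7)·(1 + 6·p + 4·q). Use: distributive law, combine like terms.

−20·q + 84·p·q + 32·q² − 33·p + 54·p² − 7

(8·q + 9·p − 7)·(1 + 6·p + 4·q)
= 8·q + 48·p·q + 32·q² + 9·p + 54·p² + 36·p·q − 7 − 42·p − 28·q    [distributive law]
= −20·q + 84·p·q + 32·q² − 33·p + 54·p² − 7    [combine like terms]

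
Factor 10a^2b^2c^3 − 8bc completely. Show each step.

2bc(5a^2bc^2 − 4)

10a^2b^2c^3 − 8bc
= 2(5a^2b^2c^3 − 4bc)    [factor out 2]
= 2bc(5a^2bc^2 − 4)    [factor out bc]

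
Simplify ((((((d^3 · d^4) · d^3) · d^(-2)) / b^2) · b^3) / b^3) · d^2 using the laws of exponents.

b^(-2)·d^10

((((((d^3 · d^4) · d^3) · d^(-2)) / b^2) · b^3) / b^3) · d^2
= (((((d^7 · d^3) · d^(-2)) / b^2) · b^3) / b^3) · d^2    [product of powers]
= ((((d^10 · d^(-2)) / b^2) · b^3) / b^3) · d^2    [product of powers]
= (((d^8 / b^2) · b^3) / b^3) · d^2    [product of powers]
= b^(-2)·d^10    [quotient of powers; product of powers]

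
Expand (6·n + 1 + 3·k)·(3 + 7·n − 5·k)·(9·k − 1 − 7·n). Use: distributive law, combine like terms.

206·k·n − 46·n − 217·n² + 441·k·n² − 294·n³ + 24·k²·n + 23·k − 3 + 51·k² − 135·k³

(6·n + 1 + 3·k)·(3 + 7·n − 5·k)·(9·k − 1 − 7·n)
= (18·n + 42·n² − 30·k·n + 3 + 7·n − 5·k + 9·k + 21·k·n − 15·k²)·(9·k − 1 − 7·n)    [distributive law]
= (25·n + 42·n² − 9·k·n + 3 + 4·k − 15·k²)·(9·k − 1 − 7·n)    [combine like terms]
= 225·k·n − 25·n − 175·n² + 378·k·n² − 42·n² − 294·n³ − 81·k²·n + 9·k·n + 63·k·n² + 27·k − 3 − 21·n + 36·k² − 4·k − 28·k·n − 135·k³ + 15·k² + 105·k²·n    [distributive law]
= 206·k·n − 46·n − 217·n² + 441·k·n² − 294·n³ + 24·k²·n + 23·k − 3 + 51·k² − 135·k³    [combine like terms]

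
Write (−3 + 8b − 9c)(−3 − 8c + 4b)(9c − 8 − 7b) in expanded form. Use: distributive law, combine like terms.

−327c − 72 + 225b − 117c² + 119bc − 4b² − 1404bc² + 988b²c − 224b³ + 648c³

(−3 + 8b − 9c)(−3 − 8c + 4b)(9c − 8 − 7b)
= (9 + 24c − 12b − 24b − 64bc + 32b² + 27c + 72c² − 36bc)(9c − 8 − 7b)    [distributive law]
= (9 + 51c − 36b − 100bc + 32b² + 72c²)(9c − 8 − 7b)    [combine like terms]
= 81c − 72 − 63b + 459c² − 408c − 357bc − 324bc + 288b + 252b² − 900bc² + 800bc + 700b²c + 288b²c − 256b² − 224b³ + 648c³ − 576c² − 504bc²    [distributive law]
= −327c − 72 + 225b − 117c² + 119bc − 4b² − 1404bc² + 988b²c − 224b³ + 648c³    [combine like terms]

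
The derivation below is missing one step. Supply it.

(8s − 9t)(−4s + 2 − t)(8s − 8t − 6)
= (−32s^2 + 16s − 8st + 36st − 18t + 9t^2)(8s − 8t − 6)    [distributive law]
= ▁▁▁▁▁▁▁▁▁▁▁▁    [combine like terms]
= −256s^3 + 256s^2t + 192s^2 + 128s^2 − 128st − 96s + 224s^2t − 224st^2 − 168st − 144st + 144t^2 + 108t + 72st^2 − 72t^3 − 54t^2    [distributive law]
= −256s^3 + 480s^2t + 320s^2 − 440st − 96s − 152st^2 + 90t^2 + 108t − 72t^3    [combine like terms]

After combine like terms, the bracketed line is:

(−32s^2 + 16s + 28st − 18t + 9t^2)(8s − 8t − 6)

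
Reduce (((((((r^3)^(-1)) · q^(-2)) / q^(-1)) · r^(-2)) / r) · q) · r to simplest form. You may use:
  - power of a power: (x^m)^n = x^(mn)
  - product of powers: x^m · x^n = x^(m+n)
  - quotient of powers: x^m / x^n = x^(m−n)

r^(-5)

(((((((r^3)^(-1)) · q^(-2)) / q^(-1)) · r^(-2)) / r) · q) · r
= (((((r^(-3) · q^(-2)) / q^(-1)) · r^(-2)) / r) · q) · r    [power of a power]
= r^(-5)    [quotient of powers; product of powers]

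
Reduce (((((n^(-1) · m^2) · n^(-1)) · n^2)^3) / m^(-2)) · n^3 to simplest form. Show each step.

(((((n^(-1) · m^2) · n^(-1)) · n^2)^3) / m^(-2)) · n^3
= (((((n^(-1) · m^2) · n^(-1))^3) · ((n^2)^3)) / m^(-2)) · n^3    [power of a product]
= (((((n^(-1) · m^2)^3) · ((n^(-1))^3)) · ((n^2)^3)) / m^(-2)) · n^3    [power of a product]
= ((((((n^(-1))^3) · ((m^2)^3)) · ((n^(-1))^3)) · ((n^2)^3)) / m^(-2)) · n^3    [power of a product]
= ((((n^(-3) · ((m^2)^3)) · ((n^(-1))^3)) · ((n^2)^3)) / m^(-2)) · n^3    [power of a power]
= ((((n^(-3) · m^6) · ((n^(-1))^3)) · ((n^2)^3)) / m^(-2)) · n^3    [power of a power]
= ((((n^(-3) · m^6) · n^(-3)) · ((n^2)^3)) / m^(-2)) · n^3    [power of a power]
= ((((n^(-3) · m^6) · n^(-3)) · n^6) / m^(-2)) · n^3    [power of a power]
= m^8·n^3    [quotient of powers; product of powers]

m^8·n^3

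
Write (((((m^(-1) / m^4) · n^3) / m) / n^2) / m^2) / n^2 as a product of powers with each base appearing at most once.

m^(-8)n^(-1)

(((((m^(-1) / m^4) · n^3) / m) / n^2) / m^2) / n^2
= ((((m^(-5) · n^3) / m) / n^2) / m^2) / n^2    [quotient of powers]
= m^(-8)n^(-1)    [quotient of powers; product of powers]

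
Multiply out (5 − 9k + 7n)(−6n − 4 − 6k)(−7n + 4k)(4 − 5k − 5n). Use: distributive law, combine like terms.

924n^2 − 1668kn^2 − 854n^3 − 1396kn − 70k^2n + 560n − 320k + 496k^2 + 744k^3 + 2910k^2n^2 − 210kn^3 + 570k^3n − 1080k^4 − 1470n^4

(5 − 9k + 7n)(−6n − 4 − 6k)(−7n + 4k)(4 − 5k − 5n)
= (−30n − 20 − 30k + 54kn + 36k + 54k^2 − 42n^2 − 28n − 42kn)(−7n + 4k)(4 − 5k − 5n)    [distributive law]
= (−58n − 20 + 6k + 12kn + 54k^2 − 42n^2)(−7n + 4k)(4 − 5k − 5n)    [combine like terms]
= (406n^2 − 232kn + 140n − 80k − 42kn + 24k^2 − 84kn^2 + 48k^2n − 378k^2n + 216k^3 + 294n^3 − 168kn^2)(4 − 5k − 5n)    [distributive law]
= (406n^2 − 274kn + 140n − 80k + 24k^2 − 252kn^2 − 330k^2n + 216k^3 + 294n^3)(4 − 5k − 5n)    [combine like terms]
= 1624n^2 − 2030kn^2 − 2030n^3 − 1096kn + 1370k^2n + 1370kn^2 + 560n − 700kn − 700n^2 − 320k + 400k^2 + 400kn + 96k^2 − 120k^3 − 120k^2n − 1008kn^2 + 1260k^2n^2 + 1260kn^3 − 1320k^2n + 1650k^3n + 1650k^2n^2 + 864k^3 − 1080k^4 − 1080k^3n + 1176n^3 − 1470kn^3 − 1470n^4    [distributive law]
= 924n^2 − 1668kn^2 − 854n^3 − 1396kn − 70k^2n + 560n − 320k + 496k^2 + 744k^3 + 2910k^2n^2 − 210kn^3 + 570k^3n − 1080k^4 − 1470n^4    [combine like terms]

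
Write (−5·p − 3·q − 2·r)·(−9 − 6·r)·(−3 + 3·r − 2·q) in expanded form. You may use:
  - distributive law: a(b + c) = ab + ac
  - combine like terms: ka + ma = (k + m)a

(−5·p − 3·q − 2·r)·(−9 − 6·r)·(−3 + 3·r − 2·q)
= (45·p + 30·p·r + 27·q + 18·q·r + 18·r + 12·r^2)·(−3 + 3·r − 2·q)    [distributive law]
= −135·p + 135·p·r − 90·p·q − 90·p·r + 90·p·r^2 − 60·p·q·r − 81·q + 81·q·r − 54·q^2 − 54·q·r + 54·q·r^2 − 36·q^2·r − 54·r + 54·r^2 − 36·q·r − 36·r^2 + 36·r^3 − 24·q·r^2    [distributive law]
= −135·p + 45·p·r − 90·p·q + 90·p·r^2 − 60·p·q·r − 81·q − 9·q·r − 54·q^2 + 30·q·r^2 − 36·q^2·r − 54·r + 18·r^2 + 36·r^3    [combine like terms]

−135·p + 45·p·r − 90·p·q + 90·p·r^2 − 60·p·q·r − 81·q − 9·q·r − 54·q^2 + 30·q·r^2 − 36·q^2·r − 54·r + 18·r^2 + 36·r^3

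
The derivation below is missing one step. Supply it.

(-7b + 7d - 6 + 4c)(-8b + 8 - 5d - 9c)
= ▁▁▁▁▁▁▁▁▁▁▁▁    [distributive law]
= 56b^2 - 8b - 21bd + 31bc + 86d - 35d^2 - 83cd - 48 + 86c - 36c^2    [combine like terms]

Applying distributive law to the line above:

56b^2 - 56b + 35bd + 63bc - 56bd + 56d - 35d^2 - 63cd + 48b - 48 + 30d + 54c - 32bc + 32c - 20cd - 36c^2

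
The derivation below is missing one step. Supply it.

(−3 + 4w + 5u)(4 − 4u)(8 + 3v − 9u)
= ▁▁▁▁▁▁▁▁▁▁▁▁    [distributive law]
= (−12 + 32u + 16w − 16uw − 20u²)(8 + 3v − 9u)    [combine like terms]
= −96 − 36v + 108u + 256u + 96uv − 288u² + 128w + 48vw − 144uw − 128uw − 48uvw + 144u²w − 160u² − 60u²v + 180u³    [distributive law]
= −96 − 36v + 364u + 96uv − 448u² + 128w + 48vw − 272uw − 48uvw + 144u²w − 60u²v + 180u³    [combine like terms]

By distributive law:

(−12 + 12u + 16w − 16uw + 20u − 20u²)(8 + 3v − 9u)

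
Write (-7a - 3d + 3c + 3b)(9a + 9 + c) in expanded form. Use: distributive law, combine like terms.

(-7a - 3d + 3c + 3b)(9a + 9 + c)
= -63a^2 - 63a - 7ac - 27ad - 27d - 3cd + 27ac + 27c + 3c^2 + 27ab + 27b + 3bc    [distributive law]
= -63a^2 - 63a + 20ac - 27ad - 27d - 3cd + 27c + 3c^2 + 27ab + 27b + 3bc    [combine like terms]

-63a^2 - 63a + 20ac - 27ad - 27d - 3cd + 27c + 3c^2 + 27ab + 27b + 3bc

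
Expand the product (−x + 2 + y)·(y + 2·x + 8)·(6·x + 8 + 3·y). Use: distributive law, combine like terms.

56·x·y + 9·x·y^2 − 12·x^3 − 40·x^2 + 64·x + 128·y + 38·y^2 + 128 + 3·y^3

(−x + 2 + y)·(y + 2·x + 8)·(6·x + 8 + 3·y)
= (−x·y − 2·x^2 − 8·x + 2·y + 4·x + 16 + y^2 + 2·x·y + 8·y)·(6·x + 8 + 3·y)    [distributive law]
= (x·y − 2·x^2 − 4·x + 10·y + 16 + y^2)·(6·x + 8 + 3·y)    [combine like terms]
= 6·x^2·y + 8·x·y + 3·x·y^2 − 12·x^3 − 16·x^2 − 6·x^2·y − 24·x^2 − 32·x − 12·x·y + 60·x·y + 80·y + 30·y^2 + 96·x + 128 + 48·y + 6·x·y^2 + 8·y^2 + 3·y^3    [distributive law]
= 56·x·y + 9·x·y^2 − 12·x^3 − 40·x^2 + 64·x + 128·y + 38·y^2 + 128 + 3·y^3    [combine like terms]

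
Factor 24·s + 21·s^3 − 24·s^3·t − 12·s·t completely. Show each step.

3·s(8 + 7·s^2 − 8·s^2·t − 4·t)

24·s + 21·s^3 − 24·s^3·t − 12·s·t
= 3(8·s + 7·s^3 − 8·s^3·t − 4·s·t)    [factor out 3]
= 3·s(8 + 7·s^2 − 8·s^2·t − 4·t)    [factor out s]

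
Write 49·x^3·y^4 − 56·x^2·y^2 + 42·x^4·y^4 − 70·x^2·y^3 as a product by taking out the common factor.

49·x^3·y^4 − 56·x^2·y^2 + 42·x^4·y^4 − 70·x^2·y^3
= 7(7·x^3·y^4 − 8·x^2·y^2 + 6·x^4·y^4 − 10·x^2·y^3)    [factor out 7]
= 7·x^2·y^2(7·x·y^2 − 8 + 6·x^2·y^2 − 10·y)    [factor out x^2·y^2]

7·x^2·y^2(7·x·y^2 − 8 + 6·x^2·y^2 − 10·y)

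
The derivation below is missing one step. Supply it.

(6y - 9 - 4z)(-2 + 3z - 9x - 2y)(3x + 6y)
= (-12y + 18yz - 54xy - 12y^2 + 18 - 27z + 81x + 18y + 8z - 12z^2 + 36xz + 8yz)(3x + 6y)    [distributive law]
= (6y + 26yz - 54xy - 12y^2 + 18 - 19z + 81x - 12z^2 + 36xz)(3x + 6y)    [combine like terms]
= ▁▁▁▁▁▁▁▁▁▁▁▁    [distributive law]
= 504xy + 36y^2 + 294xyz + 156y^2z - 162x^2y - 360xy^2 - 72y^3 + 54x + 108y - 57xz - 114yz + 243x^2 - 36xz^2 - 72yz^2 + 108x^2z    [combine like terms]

Applying distributive law to the line above:

18xy + 36y^2 + 78xyz + 156y^2z - 162x^2y - 324xy^2 - 36xy^2 - 72y^3 + 54x + 108y - 57xz - 114yz + 243x^2 + 486xy - 36xz^2 - 72yz^2 + 108x^2z + 216xyz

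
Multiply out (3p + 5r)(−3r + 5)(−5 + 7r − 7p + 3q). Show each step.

(3p + 5r)(−3r + 5)(−5 + 7r − 7p + 3q)
= (−9pr + 15p − 15r^2 + 25r)(−5 + 7r − 7p + 3q)    [distributive law]
= 45pr − 63pr^2 + 63p^2r − 27pqr − 75p + 105pr − 105p^2 + 45pq + 75r^2 − 105r^3 + 105pr^2 − 45qr^2 − 125r + 175r^2 − 175pr + 75qr    [distributive law]
= −25pr + 42pr^2 + 63p^2r − 27pqr − 75p − 105p^2 + 45pq + 250r^2 − 105r^3 − 45qr^2 − 125r + 75qr    [combine like terms]

−25pr + 42pr^2 + 63p^2r − 27pqr − 75p − 105p^2 + 45pq + 250r^2 − 105r^3 − 45qr^2 − 125r + 75qr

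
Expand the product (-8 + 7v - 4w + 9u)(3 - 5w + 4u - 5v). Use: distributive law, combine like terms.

(-8 + 7v - 4w + 9u)(3 - 5w + 4u - 5v)
= -24 + 40w - 32u + 40v + 21v - 35vw + 28uv - 35v² - 12w + 20w² - 16uw + 20vw + 27u - 45uw + 36u² - 45uv    [distributive law]
= -24 + 28w - 5u + 61v - 15vw - 17uv - 35v² + 20w² - 61uw + 36u²    [combine like terms]

-24 + 28w - 5u + 61v - 15vw - 17uv - 35v² + 20w² - 61uw + 36u²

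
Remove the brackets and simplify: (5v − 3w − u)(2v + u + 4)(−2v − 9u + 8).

(5v − 3w − u)(2v + u + 4)(−2v − 9u + 8)
= (10v^2 + 5uv + 20v − 6vw − 3uw − 12w − 2uv − u^2 − 4u)(−2v − 9u + 8)    [distributive law]
= (10v^2 + 3uv + 20v − 6vw − 3uw − 12w − u^2 − 4u)(−2v − 9u + 8)    [combine like terms]
= −20v^3 − 90uv^2 + 80v^2 − 6uv^2 − 27u^2v + 24uv − 40v^2 − 180uv + 160v + 12v^2w + 54uvw − 48vw + 6uvw + 27u^2w − 24uw + 24vw + 108uw − 96w + 2u^2v + 9u^3 − 8u^2 + 8uv + 36u^2 − 32u    [distributive law]
= −20v^3 − 96uv^2 + 40v^2 − 25u^2v − 148uv + 160v + 12v^2w + 60uvw − 24vw + 27u^2w + 84uw − 96w + 9u^3 + 28u^2 − 32u    [combine like terms]

−20v^3 − 96uv^2 + 40v^2 − 25u^2v − 148uv + 160v + 12v^2w + 60uvw − 24vw + 27u^2w + 84uw − 96w + 9u^3 + 28u^2 − 32u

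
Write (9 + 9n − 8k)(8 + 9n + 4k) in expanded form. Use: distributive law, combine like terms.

72 + 153n − 28k + 81n² − 36kn − 32k²

(9 + 9n − 8k)(8 + 9n + 4k)
= 72 + 81n + 36k + 72n + 81n² + 36kn − 64k − 72kn − 32k²    [distributive law]
= 72 + 153n − 28k + 81n² − 36kn − 32k²    [combine like terms]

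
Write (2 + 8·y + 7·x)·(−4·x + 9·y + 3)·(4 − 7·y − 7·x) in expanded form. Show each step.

(2 + 8·y + 7·x)·(−4·x + 9·y + 3)·(4 − 7·y − 7·x)
= (−8·x + 18·y + 6 − 32·x·y + 72·y^2 + 24·y − 28·x^2 + 63·x·y + 21·x)·(4 − 7·y − 7·x)    [distributive law]
= (13·x + 42·y + 6 + 31·x·y + 72·y^2 − 28·x^2)·(4 − 7·y − 7·x)    [combine like terms]
= 52·x − 91·x·y − 91·x^2 + 168·y − 294·y^2 − 294·x·y + 24 − 42·y − 42·x + 124·x·y − 217·x·y^2 − 217·x^2·y + 288·y^2 − 504·y^3 − 504·x·y^2 − 112·x^2 + 196·x^2·y + 196·x^3    [distributive law]
= 10·x − 261·x·y − 203·x^2 + 126·y − 6·y^2 + 24 − 721·x·y^2 − 21·x^2·y − 504·y^3 + 196·x^3    [combine like terms]

10·x − 261·x·y − 203·x^2 + 126·y − 6·y^2 + 24 − 721·x·y^2 − 21·x^2·y − 504·y^3 + 196·x^3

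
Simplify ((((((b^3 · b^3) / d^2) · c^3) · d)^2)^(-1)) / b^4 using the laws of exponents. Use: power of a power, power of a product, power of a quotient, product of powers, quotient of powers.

b^(-16)c^(-6)d^2

((((((b^3 · b^3) / d^2) · c^3) · d)^2)^(-1)) / b^4
= (((((b^3 · b^3) / d^2) · c^3) · d)^(-2)) / b^4    [power of a power]
= (((((b^3 · b^3) / d^2) · c^3)^(-2)) · (d^(-2))) / b^4    [power of a product]
= (((((b^3 · b^3) / d^2)^(-2)) · ((c^3)^(-2))) · (d^(-2))) / b^4    [power of a product]
= (((((b^3 · b^3)^(-2)) / ((d^2)^(-2))) · ((c^3)^(-2))) · (d^(-2))) / b^4    [power of a quotient]
= ((((((b^3)^(-2)) · ((b^3)^(-2))) / ((d^2)^(-2))) · ((c^3)^(-2))) · (d^(-2))) / b^4    [power of a product]
= ((((b^(-6) · ((b^3)^(-2))) / ((d^2)^(-2))) · ((c^3)^(-2))) · (d^(-2))) / b^4    [power of a power]
= ((((b^(-6) · b^(-6)) / ((d^2)^(-2))) · ((c^3)^(-2))) · (d^(-2))) / b^4    [power of a power]
= (((b^(-12) / ((d^2)^(-2))) · ((c^3)^(-2))) · (d^(-2))) / b^4    [product of powers]
= (((b^(-12) / d^(-4)) · ((c^3)^(-2))) · (d^(-2))) / b^4    [power of a power]
= (((b^(-12) / d^(-4)) · c^(-6)) · (d^(-2))) / b^4    [power of a power]
= b^(-16)c^(-6)d^2    [quotient of powers]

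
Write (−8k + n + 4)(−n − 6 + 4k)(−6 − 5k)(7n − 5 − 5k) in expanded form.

(−8k + n + 4)(−n − 6 + 4k)(−6 − 5k)(7n − 5 − 5k)
= (8kn + 48k − 32k^2 − n^2 − 6n + 4kn − 4n − 24 + 16k)(−6 − 5k)(7n − 5 − 5k)    [distributive law]
= (12kn + 64k − 32k^2 − n^2 − 10n − 24)(−6 − 5k)(7n − 5 − 5k)    [combine like terms]
= (−72kn − 60k^2n − 384k − 320k^2 + 192k^2 + 160k^3 + 6n^2 + 5kn^2 + 60n + 50kn + 144 + 120k)(7n − 5 − 5k)    [distributive law]
= (−22kn − 60k^2n − 264k − 128k^2 + 160k^3 + 6n^2 + 5kn^2 + 60n + 144)(7n − 5 − 5k)    [combine like terms]
= −154kn^2 + 110kn + 110k^2n − 420k^2n^2 + 300k^2n + 300k^3n − 1848kn + 1320k + 1320k^2 − 896k^2n + 640k^2 + 640k^3 + 1120k^3n − 800k^3 − 800k^4 + 42n^3 − 30n^2 − 30kn^2 + 35kn^3 − 25kn^2 − 25k^2n^2 + 420n^2 − 300n − 300kn + 1008n − 720 − 720k    [distributive law]
= −209kn^2 − 2038kn − 486k^2n − 445k^2n^2 + 1420k^3n + 600k + 1960k^2 − 160k^3 − 800k^4 + 42n^3 + 390n^2 + 35kn^3 + 708n − 720    [combine like terms]

−209kn^2 − 2038kn − 486k^2n − 445k^2n^2 + 1420k^3n + 600k + 1960k^2 − 160k^3 − 800k^4 + 42n^3 + 390n^2 + 35kn^3 + 708n − 720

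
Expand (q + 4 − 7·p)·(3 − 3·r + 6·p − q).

(q + 4 − 7·p)·(3 − 3·r + 6·p − q)
= 3·q − 3·q·r + 6·p·q − q² + 12 − 12·r + 24·p − 4·q − 21·p + 21·p·r − 42·p² + 7·p·q    [distributive law]
= −q − 3·q·r + 13·p·q − q² + 12 − 12·r + 3·p + 21·p·r − 42·p²    [combine like terms]

−q − 3·q·r + 13·p·q − q² + 12 − 12·r + 3·p + 21·p·r − 42·p²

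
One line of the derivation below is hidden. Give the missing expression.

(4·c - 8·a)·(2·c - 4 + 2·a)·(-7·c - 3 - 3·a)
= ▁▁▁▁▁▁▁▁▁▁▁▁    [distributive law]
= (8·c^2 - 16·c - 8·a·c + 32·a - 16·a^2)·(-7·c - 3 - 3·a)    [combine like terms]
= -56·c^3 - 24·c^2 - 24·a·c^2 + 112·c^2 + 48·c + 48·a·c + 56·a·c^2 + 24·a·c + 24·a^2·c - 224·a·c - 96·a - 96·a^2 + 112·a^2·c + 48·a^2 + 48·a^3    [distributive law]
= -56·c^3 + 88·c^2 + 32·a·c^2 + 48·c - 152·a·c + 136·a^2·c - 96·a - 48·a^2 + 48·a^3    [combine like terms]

Applying distributive law to the line above:

(8·c^2 - 16·c + 8·a·c - 16·a·c + 32·a - 16·a^2)·(-7·c - 3 - 3·a)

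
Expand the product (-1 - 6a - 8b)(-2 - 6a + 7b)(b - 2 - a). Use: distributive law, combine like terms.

(-1 - 6a - 8b)(-2 - 6a + 7b)(b - 2 - a)
= (2 + 6a - 7b + 12a + 36a^2 - 42ab + 16b + 48ab - 56b^2)(b - 2 - a)    [distributive law]
= (2 + 18a + 9b + 36a^2 + 6ab - 56b^2)(b - 2 - a)    [combine like terms]
= 2b - 4 - 2a + 18ab - 36a - 18a^2 + 9b^2 - 18b - 9ab + 36a^2b - 72a^2 - 36a^3 + 6ab^2 - 12ab - 6a^2b - 56b^3 + 112b^2 + 56ab^2    [distributive law]
= -16b - 4 - 38a - 3ab - 90a^2 + 121b^2 + 30a^2b - 36a^3 + 62ab^2 - 56b^3    [combine like terms]

-16b - 4 - 38a - 3ab - 90a^2 + 121b^2 + 30a^2b - 36a^3 + 62ab^2 - 56b^3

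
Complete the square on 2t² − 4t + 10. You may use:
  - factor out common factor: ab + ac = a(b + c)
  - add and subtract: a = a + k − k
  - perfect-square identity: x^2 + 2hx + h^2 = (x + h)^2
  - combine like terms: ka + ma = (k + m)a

2t² − 4t + 10
= 2(t² − 2t) + 10    [factor out 2 from the t-terms]
= 2(t² − 2t + 1 − 1) + 10    [add and subtract 1 inside the bracket]
= 2(t − 1)² − 2 + 10    [perfect-square identity]
= 2(t − 1)² + 8    [combine constants]

2(t − 1)² + 8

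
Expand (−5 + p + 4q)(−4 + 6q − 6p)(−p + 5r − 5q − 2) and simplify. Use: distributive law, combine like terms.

−72p + 100r − 8q − 40 − 48pq − 230qr + 182q^2 − 14p^2 + 130pr + 48p^2q − 90pqr + 66pq^2 + 6p^3 − 30p^2r + 120q^2r − 120q^3

(−5 + p + 4q)(−4 + 6q − 6p)(−p + 5r − 5q − 2)
= (20 − 30q + 30p − 4p + 6pq − 6p^2 − 16q + 24q^2 − 24pq)(−p + 5r − 5q − 2)    [distributive law]
= (20 − 46q + 26p − 18pq − 6p^2 + 24q^2)(−p + 5r − 5q − 2)    [combine like terms]
= −20p + 100r − 100q − 40 + 46pq − 230qr + 230q^2 + 92q − 26p^2 + 130pr − 130pq − 52p + 18p^2q − 90pqr + 90pq^2 + 36pq + 6p^3 − 30p^2r + 30p^2q + 12p^2 − 24pq^2 + 120q^2r − 120q^3 − 48q^2    [distributive law]
= −72p + 100r − 8q − 40 − 48pq − 230qr + 182q^2 − 14p^2 + 130pr + 48p^2q − 90pqr + 66pq^2 + 6p^3 − 30p^2r + 120q^2r − 120q^3    [combine like terms]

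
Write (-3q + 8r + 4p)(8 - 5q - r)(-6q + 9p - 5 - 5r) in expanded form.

(-3q + 8r + 4p)(8 - 5q - r)(-6q + 9p - 5 - 5r)
= (-24q + 15q^2 + 3qr + 64r - 40qr - 8r^2 + 32p - 20pq - 4pr)(-6q + 9p - 5 - 5r)    [distributive law]
= (-24q + 15q^2 - 37qr + 64r - 8r^2 + 32p - 20pq - 4pr)(-6q + 9p - 5 - 5r)    [combine like terms]
= 144q^2 - 216pq + 120q + 120qr - 90q^3 + 135pq^2 - 75q^2 - 75q^2r + 222q^2r - 333pqr + 185qr + 185qr^2 - 384qr + 576pr - 320r - 320r^2 + 48qr^2 - 72pr^2 + 40r^2 + 40r^3 - 192pq + 288p^2 - 160p - 160pr + 120pq^2 - 180p^2q + 100pq + 100pqr + 24pqr - 36p^2r + 20pr + 20pr^2    [distributive law]
= 69q^2 - 308pq + 120q - 79qr - 90q^3 + 255pq^2 + 147q^2r - 209pqr + 233qr^2 + 436pr - 320r - 280r^2 - 52pr^2 + 40r^3 + 288p^2 - 160p - 180p^2q - 36p^2r    [combine like terms]

69q^2 - 308pq + 120q - 79qr - 90q^3 + 255pq^2 + 147q^2r - 209pqr + 233qr^2 + 436pr - 320r - 280r^2 - 52pr^2 + 40r^3 + 288p^2 - 160p - 180p^2q - 36p^2r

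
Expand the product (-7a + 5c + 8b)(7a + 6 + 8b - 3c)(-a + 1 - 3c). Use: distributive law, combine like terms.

49a^3 - 7a^2 + 91a^2c - 42a + 152ac - 153ac^2 + 30c - 105c^2 - 16abc - 128bc - 48bc^2 + 45c^3 - 48ab + 48b - 64ab^2 + 64b^2 - 192b^2c

(-7a + 5c + 8b)(7a + 6 + 8b - 3c)(-a + 1 - 3c)
= (-49a^2 - 42a - 56ab + 21ac + 35ac + 30c + 40bc - 15c^2 + 56ab + 48b + 64b^2 - 24bc)(-a + 1 - 3c)    [distributive law]
= (-49a^2 - 42a + 56ac + 30c + 16bc - 15c^2 + 48b + 64b^2)(-a + 1 - 3c)    [combine like terms]
= 49a^3 - 49a^2 + 147a^2c + 42a^2 - 42a + 126ac - 56a^2c + 56ac - 168ac^2 - 30ac + 30c - 90c^2 - 16abc + 16bc - 48bc^2 + 15ac^2 - 15c^2 + 45c^3 - 48ab + 48b - 144bc - 64ab^2 + 64b^2 - 192b^2c    [distributive law]
= 49a^3 - 7a^2 + 91a^2c - 42a + 152ac - 153ac^2 + 30c - 105c^2 - 16abc - 128bc - 48bc^2 + 45c^3 - 48ab + 48b - 64ab^2 + 64b^2 - 192b^2c    [combine like terms]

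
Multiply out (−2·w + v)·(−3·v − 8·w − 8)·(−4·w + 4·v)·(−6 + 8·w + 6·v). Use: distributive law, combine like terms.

−48·v·w^2 + 192·v·w^3 + 464·v^2·w^2 + 296·v^2·w − 72·v^3·w − 128·w^3 − 512·w^4 + 384·w^2 − 576·v·w − 120·v^3 − 72·v^4 + 192·v^2

(−2·w + v)·(−3·v − 8·w − 8)·(−4·w + 4·v)·(−6 + 8·w + 6·v)
= (6·v·w + 16·w^2 + 16·w − 3·v^2 − 8·v·w − 8·v)·(−4·w + 4·v)·(−6 + 8·w + 6·v)    [distributive law]
= (−2·v·w + 16·w^2 + 16·w − 3·v^2 − 8·v)·(−4·w + 4·v)·(−6 + 8·w + 6·v)    [combine like terms]
= (8·v·w^2 − 8·v^2·w − 64·w^3 + 64·v·w^2 − 64·w^2 + 64·v·w + 12·v^2·w − 12·v^3 + 32·v·w − 32·v^2)·(−6 + 8·w + 6·v)    [distributive law]
= (72·v·w^2 + 4·v^2·w − 64·w^3 − 64·w^2 + 96·v·w − 12·v^3 − 32·v^2)·(−6 + 8·w + 6·v)    [combine like terms]
= −432·v·w^2 + 576·v·w^3 + 432·v^2·w^2 − 24·v^2·w + 32·v^2·w^2 + 24·v^3·w + 384·w^3 − 512·w^4 − 384·v·w^3 + 384·w^2 − 512·w^3 − 384·v·w^2 − 576·v·w + 768·v·w^2 + 576·v^2·w + 72·v^3 − 96·v^3·w − 72·v^4 + 192·v^2 − 256·v^2·w − 192·v^3    [distributive law]
= −48·v·w^2 + 192·v·w^3 + 464·v^2·w^2 + 296·v^2·w − 72·v^3·w − 128·w^3 − 512·w^4 + 384·w^2 − 576·v·w − 120·v^3 − 72·v^4 + 192·v^2    [combine like terms]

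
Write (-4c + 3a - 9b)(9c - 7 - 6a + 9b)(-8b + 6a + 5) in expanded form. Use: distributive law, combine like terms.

(-4c + 3a - 9b)(9c - 7 - 6a + 9b)(-8b + 6a + 5)
= (-36c² + 28c + 24ac - 36bc + 27ac - 21a - 18a² + 27ab - 81bc + 63b + 54ab - 81b²)(-8b + 6a + 5)    [distributive law]
= (-36c² + 28c + 51ac - 117bc - 21a - 18a² + 81ab + 63b - 81b²)(-8b + 6a + 5)    [combine like terms]
= 288bc² - 216ac² - 180c² - 224bc + 168ac + 140c - 408abc + 306a²c + 255ac + 936b²c - 702abc - 585bc + 168ab - 126a² - 105a + 144a²b - 108a³ - 90a² - 648ab² + 486a²b + 405ab - 504b² + 378ab + 315b + 648b³ - 486ab² - 405b²    [distributive law]
= 288bc² - 216ac² - 180c² - 809bc + 423ac + 140c - 1110abc + 306a²c + 936b²c + 951ab - 216a² - 105a + 630a²b - 108a³ - 1134ab² - 909b² + 315b + 648b³    [combine like terms]

288bc² - 216ac² - 180c² - 809bc + 423ac + 140c - 1110abc + 306a²c + 936b²c + 951ab - 216a² - 105a + 630a²b - 108a³ - 1134ab² - 909b² + 315b + 648b³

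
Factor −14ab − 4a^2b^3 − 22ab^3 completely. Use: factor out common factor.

2ab(−7 − 2ab^2 − 11b^2)

−14ab − 4a^2b^3 − 22ab^3
= 2(−7ab − 2a^2b^3 − 11ab^3)    [factor out 2]
= 2ab(−7 − 2ab^2 − 11b^2)    [factor out ab]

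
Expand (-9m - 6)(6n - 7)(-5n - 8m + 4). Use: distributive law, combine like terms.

(-9m - 6)(6n - 7)(-5n - 8m + 4)
= (-54mn + 63m - 36n + 42)(-5n - 8m + 4)    [distributive law]
= 270mn² + 432m²n - 216mn - 315mn - 504m² + 252m + 180n² + 288mn - 144n - 210n - 336m + 168    [distributive law]
= 270mn² + 432m²n - 243mn - 504m² - 84m + 180n² - 354n + 168    [combine like terms]

270mn² + 432m²n - 243mn - 504m² - 84m + 180n² - 354n + 168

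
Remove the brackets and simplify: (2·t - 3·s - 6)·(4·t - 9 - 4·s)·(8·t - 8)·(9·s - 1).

(2·t - 3·s - 6)·(4·t - 9 - 4·s)·(8·t - 8)·(9·s - 1)
= (8·t^2 - 18·t - 8·s·t - 12·s·t + 27·s + 12·s^2 - 24·t + 54 + 24·s)·(8·t - 8)·(9·s - 1)    [distributive law]
= (8·t^2 - 42·t - 20·s·t + 51·s + 12·s^2 + 54)·(8·t - 8)·(9·s - 1)    [combine like terms]
= (64·t^3 - 64·t^2 - 336·t^2 + 336·t - 160·s·t^2 + 160·s·t + 408·s·t - 408·s + 96·s^2·t - 96·s^2 + 432·t - 432)·(9·s - 1)    [distributive law]
= (64·t^3 - 400·t^2 + 768·t - 160·s·t^2 + 568·s·t - 408·s + 96·s^2·t - 96·s^2 - 432)·(9·s - 1)    [combine like terms]
= 576·s·t^3 - 64·t^3 - 3600·s·t^2 + 400·t^2 + 6912·s·t - 768·t - 1440·s^2·t^2 + 160·s·t^2 + 5112·s^2·t - 568·s·t - 3672·s^2 + 408·s + 864·s^3·t - 96·s^2·t - 864·s^3 + 96·s^2 - 3888·s + 432    [distributive law]
= 576·s·t^3 - 64·t^3 - 3440·s·t^2 + 400·t^2 + 6344·s·t - 768·t - 1440·s^2·t^2 + 5016·s^2·t - 3576·s^2 - 3480·s + 864·s^3·t - 864·s^3 + 432    [combine like terms]

576·s·t^3 - 64·t^3 - 3440·s·t^2 + 400·t^2 + 6344·s·t - 768·t - 1440·s^2·t^2 + 5016·s^2·t - 3576·s^2 - 3480·s + 864·s^3·t - 864·s^3 + 432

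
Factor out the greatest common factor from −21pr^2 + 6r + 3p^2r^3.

−21pr^2 + 6r + 3p^2r^3
= 3(−7pr^2 + 2r + p^2r^3)    [factor out 3]
= 3r(−7pr + 2 + p^2r^2)    [factor out r]

3r(−7pr + 2 + p^2r^2)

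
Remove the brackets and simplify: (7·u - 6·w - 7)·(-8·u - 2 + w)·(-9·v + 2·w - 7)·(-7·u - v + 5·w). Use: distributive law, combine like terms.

(7·u - 6·w - 7)·(-8·u - 2 + w)·(-9·v + 2·w - 7)·(-7·u - v + 5·w)
= (-56·u² - 14·u + 7·u·w + 48·u·w + 12·w - 6·w² + 56·u + 14 - 7·w)·(-9·v + 2·w - 7)·(-7·u - v + 5·w)    [distributive law]
= (-56·u² + 42·u + 55·u·w + 5·w - 6·w² + 14)·(-9·v + 2·w - 7)·(-7·u - v + 5·w)    [combine like terms]
= (504·u²·v - 112·u²·w + 392·u² - 378·u·v + 84·u·w - 294·u - 495·u·v·w + 110·u·w² - 385·u·w - 45·v·w + 10·w² - 35·w + 54·v·w² - 12·w³ + 42·w² - 126·v + 28·w - 98)·(-7·u - v + 5·w)    [distributive law]
= (504·u²·v - 112·u²·w + 392·u² - 378·u·v - 301·u·w - 294·u - 495·u·v·w + 110·u·w² - 45·v·w + 52·w² - 7·w + 54·v·w² - 12·w³ - 126·v - 98)·(-7·u - v + 5·w)    [combine like terms]
= -3528·u³·v - 504·u²·v² + 2520·u²·v·w + 784·u³·w + 112·u²·v·w - 560·u²·w² - 2744·u³ - 392·u²·v + 1960·u²·w + 2646·u²·v + 378·u·v² - 1890·u·v·w + 2107·u²·w + 301·u·v·w - 1505·u·w² + 2058·u² + 294·u·v - 1470·u·w + 3465·u²·v·w + 495·u·v²·w - 2475·u·v·w² - 770·u²·w² - 110·u·v·w² + 550·u·w³ + 315·u·v·w + 45·v²·w - 225·v·w² - 364·u·w² - 52·v·w² + 260·w³ + 49·u·w + 7·v·w - 35·w² - 378·u·v·w² - 54·v²·w² + 270·v·w³ + 84·u·w³ + 12·v·w³ - 60·w⁴ + 882·u·v + 126·v² - 630·v·w + 686·u + 98·v - 490·w    [distributive law]
= -3528·u³·v - 504·u²·v² + 6097·u²·v·w + 784·u³·w - 1330·u²·w² - 2744·u³ + 2254·u²·v + 4067·u²·w + 378·u·v² - 1274·u·v·w - 1869·u·w² + 2058·u² + 1176·u·v - 1421·u·w + 495·u·v²·w - 2963·u·v·w² + 634·u·w³ + 45·v²·w - 277·v·w² + 260·w³ - 623·v·w - 35·w² - 54·v²·w² + 282·v·w³ - 60·w⁴ + 126·v² + 686·u + 98·v - 490·w    [combine like terms]

-3528·u³·v - 504·u²·v² + 6097·u²·v·w + 784·u³·w - 1330·u²·w² - 2744·u³ + 2254·u²·v + 4067·u²·w + 378·u·v² - 1274·u·v·w - 1869·u·w² + 2058·u² + 1176·u·v - 1421·u·w + 495·u·v²·w - 2963·u·v·w² + 634·u·w³ + 45·v²·w - 277·v·w² + 260·w³ - 623·v·w - 35·w² - 54·v²·w² + 282·v·w³ - 60·w⁴ + 126·v² + 686·u + 98·v - 490·w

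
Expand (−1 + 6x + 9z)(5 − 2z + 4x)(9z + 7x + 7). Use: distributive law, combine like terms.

284z + 147x − 35 + 297z^2 + 731xz + 350x^2 + 90xz^2 + 384x^2z + 168x^3 − 162z^3

(−1 + 6x + 9z)(5 − 2z + 4x)(9z + 7x + 7)
= (−5 + 2z − 4x + 30x − 12xz + 24x^2 + 45z − 18z^2 + 36xz)(9z + 7x + 7)    [distributive law]
= (−5 + 47z + 26x + 24xz + 24x^2 − 18z^2)(9z + 7x + 7)    [combine like terms]
= −45z − 35x − 35 + 423z^2 + 329xz + 329z + 234xz + 182x^2 + 182x + 216xz^2 + 168x^2z + 168xz + 216x^2z + 168x^3 + 168x^2 − 162z^3 − 126xz^2 − 126z^2    [distributive law]
= 284z + 147x − 35 + 297z^2 + 731xz + 350x^2 + 90xz^2 + 384x^2z + 168x^3 − 162z^3    [combine like terms]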